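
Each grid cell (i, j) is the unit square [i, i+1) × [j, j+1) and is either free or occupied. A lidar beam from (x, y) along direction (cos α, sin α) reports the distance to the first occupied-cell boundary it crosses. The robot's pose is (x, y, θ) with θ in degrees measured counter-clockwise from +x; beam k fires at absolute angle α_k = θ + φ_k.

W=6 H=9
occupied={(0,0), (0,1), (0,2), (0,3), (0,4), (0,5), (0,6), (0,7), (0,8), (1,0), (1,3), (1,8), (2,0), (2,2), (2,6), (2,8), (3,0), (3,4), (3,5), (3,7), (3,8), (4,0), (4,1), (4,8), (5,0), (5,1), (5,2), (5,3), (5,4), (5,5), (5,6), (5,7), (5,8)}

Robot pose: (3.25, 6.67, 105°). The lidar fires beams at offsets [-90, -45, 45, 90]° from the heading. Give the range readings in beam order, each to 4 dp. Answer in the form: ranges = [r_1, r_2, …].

beam 1: φ=-90°, α=15°
  cosα=0.9659 sinα=0.2588 | (3,6) | tMaxX 0.7765 tMaxY 1.2750 | tΔX 1.0353 tΔY 3.8637
    t=0.7765 [x] (4,6)
    t=1.2750 [y] (4,7)
    t=1.8117 [x] (5,7) — stop
  → r_1 = 1.8117
beam 2: φ=-45°, α=60°
  cosα=0.5000 sinα=0.8660 | (3,6) | tMaxX 1.5000 tMaxY 0.3811 | tΔX 2.0000 tΔY 1.1547
    t=0.3811 [y] (3,7) — stop
  → r_2 = 0.3811
beam 3: φ=45°, α=150°
  cosα=-0.8660 sinα=0.5000 | (3,6) | tMaxX 0.2887 tMaxY 0.6600 | tΔX 1.1547 tΔY 2.0000
    t=0.2887 [x] (2,6) — stop
  → r_3 = 0.2887
beam 4: φ=90°, α=195°
  cosα=-0.9659 sinα=-0.2588 | (3,6) | tMaxX 0.2588 tMaxY 2.5887 | tΔX 1.0353 tΔY 3.8637
    t=0.2588 [x] (2,6) — stop
  → r_4 = 0.2588

ranges = [1.8117, 0.3811, 0.2887, 0.2588]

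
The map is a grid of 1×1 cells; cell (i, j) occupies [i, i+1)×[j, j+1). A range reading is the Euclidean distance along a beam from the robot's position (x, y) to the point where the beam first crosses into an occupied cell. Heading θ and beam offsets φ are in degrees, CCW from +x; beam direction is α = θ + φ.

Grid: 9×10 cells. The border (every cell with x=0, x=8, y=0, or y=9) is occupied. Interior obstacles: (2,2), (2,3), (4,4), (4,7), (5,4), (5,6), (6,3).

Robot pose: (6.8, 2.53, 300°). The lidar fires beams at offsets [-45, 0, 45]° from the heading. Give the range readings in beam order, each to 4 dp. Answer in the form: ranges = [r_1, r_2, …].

ranges = [1.5840, 1.7667, 1.2423]

beam 1: φ=-45°, α=255°
  direction (-0.2588, -0.9659); cell (6,2); t to first gridline: x 3.0910, y 0.5487 (then +3.8637 / +1.0353)
    (6,1) via y @ 0.5487
    (6,0) via y @ 1.5840  # hit
  → r_1 = 1.5840
beam 2: φ=0°, α=300°
  direction (0.5000, -0.8660); cell (6,2); t to first gridline: x 0.4000, y 0.6120 (then +2.0000 / +1.1547)
    (7,2) via x @ 0.4000
    (7,1) via y @ 0.6120
    (7,0) via y @ 1.7667  # hit
  → r_2 = 1.7667
beam 3: φ=45°, α=345°
  direction (0.9659, -0.2588); cell (6,2); t to first gridline: x 0.2071, y 2.0478 (then +1.0353 / +3.8637)
    (7,2) via x @ 0.2071
    (8,2) via x @ 1.2423  # hit
  → r_3 = 1.2423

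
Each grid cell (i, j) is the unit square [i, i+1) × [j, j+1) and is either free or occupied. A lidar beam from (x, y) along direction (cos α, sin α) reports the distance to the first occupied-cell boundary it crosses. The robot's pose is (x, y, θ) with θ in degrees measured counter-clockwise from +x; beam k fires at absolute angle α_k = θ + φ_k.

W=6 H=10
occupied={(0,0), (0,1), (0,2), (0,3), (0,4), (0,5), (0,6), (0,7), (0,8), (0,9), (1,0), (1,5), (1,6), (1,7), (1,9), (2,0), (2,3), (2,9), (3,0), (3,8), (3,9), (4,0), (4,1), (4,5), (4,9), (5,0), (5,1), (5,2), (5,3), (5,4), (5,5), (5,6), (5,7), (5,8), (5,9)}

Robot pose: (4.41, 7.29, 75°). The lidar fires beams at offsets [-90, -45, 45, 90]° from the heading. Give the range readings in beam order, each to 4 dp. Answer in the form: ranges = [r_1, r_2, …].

beam 1: φ=-90°, α=345°
  d=(0.9659,-0.2588)  start (4,7)  tX=0.6108 tY=1.1205  stride 1/|dx|=1.0353 1/|dy|=3.8637
    cross x-line → (5,7), t=0.6108 (wall)
  → r_1 = 0.6108
beam 2: φ=-45°, α=30°
  d=(0.8660,0.5000)  start (4,7)  tX=0.6813 tY=1.4200  stride 1/|dx|=1.1547 1/|dy|=2.0000
    cross x-line → (5,7), t=0.6813 (wall)
  → r_2 = 0.6813
beam 3: φ=45°, α=120°
  d=(-0.5000,0.8660)  start (4,7)  tX=0.8200 tY=0.8198  stride 1/|dx|=2.0000 1/|dy|=1.1547
    cross y-line → (4,8), t=0.8198
    cross x-line → (3,8), t=0.8200 (wall)
  → r_3 = 0.8200
beam 4: φ=90°, α=165°
  d=(-0.9659,0.2588)  start (4,7)  tX=0.4245 tY=2.7432  stride 1/|dx|=1.0353 1/|dy|=3.8637
    cross x-line → (3,7), t=0.4245
    cross x-line → (2,7), t=1.4597
    cross x-line → (1,7), t=2.4950 (wall)
  → r_4 = 2.4950

ranges = [0.6108, 0.6813, 0.8200, 2.4950]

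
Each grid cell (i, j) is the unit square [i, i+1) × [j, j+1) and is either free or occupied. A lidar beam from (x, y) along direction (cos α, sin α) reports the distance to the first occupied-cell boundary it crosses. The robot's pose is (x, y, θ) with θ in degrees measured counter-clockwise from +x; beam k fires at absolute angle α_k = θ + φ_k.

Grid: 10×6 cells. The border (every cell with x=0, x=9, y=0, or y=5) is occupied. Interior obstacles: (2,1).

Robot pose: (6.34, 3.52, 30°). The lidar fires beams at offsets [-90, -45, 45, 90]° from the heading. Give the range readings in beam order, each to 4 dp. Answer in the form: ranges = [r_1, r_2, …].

ranges = [2.9098, 2.7538, 1.5322, 1.7090]

beam 1: φ=-90°, α=300°
  dir = (cos 300°, sin 300°) = (0.5000, -0.8660); from cell (6,3)
  next x-line at t=1.3200, next y-line at t=0.6004; Δt_x=2.0000, Δt_y=1.1547
    y: enter (6,2) at t=0.6004
    x: enter (7,2) at t=1.3200
    y: enter (7,1) at t=1.7551
    y: enter (7,0) at t=2.9098 ← occupied
  → r_1 = 2.9098
beam 2: φ=-45°, α=345°
  dir = (cos 345°, sin 345°) = (0.9659, -0.2588); from cell (6,3)
  next x-line at t=0.6833, next y-line at t=2.0091; Δt_x=1.0353, Δt_y=3.8637
    x: enter (7,3) at t=0.6833
    x: enter (8,3) at t=1.7186
    y: enter (8,2) at t=2.0091
    x: enter (9,2) at t=2.7538 ← occupied
  → r_2 = 2.7538
beam 3: φ=45°, α=75°
  dir = (cos 75°, sin 75°) = (0.2588, 0.9659); from cell (6,3)
  next x-line at t=2.5500, next y-line at t=0.4969; Δt_x=3.8637, Δt_y=1.0353
    y: enter (6,4) at t=0.4969
    y: enter (6,5) at t=1.5322 ← occupied
  → r_3 = 1.5322
beam 4: φ=90°, α=120°
  dir = (cos 120°, sin 120°) = (-0.5000, 0.8660); from cell (6,3)
  next x-line at t=0.6800, next y-line at t=0.5543; Δt_x=2.0000, Δt_y=1.1547
    y: enter (6,4) at t=0.5543
    x: enter (5,4) at t=0.6800
    y: enter (5,5) at t=1.7090 ← occupied
  → r_4 = 1.7090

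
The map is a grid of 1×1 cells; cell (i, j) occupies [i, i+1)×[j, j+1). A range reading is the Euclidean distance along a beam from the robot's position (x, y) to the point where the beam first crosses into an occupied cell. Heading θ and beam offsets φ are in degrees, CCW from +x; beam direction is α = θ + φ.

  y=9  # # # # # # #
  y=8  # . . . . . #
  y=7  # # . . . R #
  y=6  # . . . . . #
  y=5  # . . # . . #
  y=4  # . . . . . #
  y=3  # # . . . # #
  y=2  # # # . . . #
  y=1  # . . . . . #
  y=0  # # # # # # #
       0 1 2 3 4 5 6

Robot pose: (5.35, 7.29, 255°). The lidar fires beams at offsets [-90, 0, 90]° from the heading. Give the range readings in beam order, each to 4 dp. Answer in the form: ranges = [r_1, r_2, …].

ranges = [4.5035, 6.5119, 0.6729]

beam 1: φ=-90°, α=165°
  dir = (cos 165°, sin 165°) = (-0.9659, 0.2588); from cell (5,7)
  next x-line at t=0.3623, next y-line at t=2.7432; Δt_x=1.0353, Δt_y=3.8637
    x: enter (4,7) at t=0.3623
    x: enter (3,7) at t=1.3976
    x: enter (2,7) at t=2.4329
    y: enter (2,8) at t=2.7432
    x: enter (1,8) at t=3.4682
    x: enter (0,8) at t=4.5035 ← occupied
  → r_1 = 4.5035
beam 2: φ=0°, α=255°
  dir = (cos 255°, sin 255°) = (-0.2588, -0.9659); from cell (5,7)
  next x-line at t=1.3523, next y-line at t=0.3002; Δt_x=3.8637, Δt_y=1.0353
    y: enter (5,6) at t=0.3002
    y: enter (5,5) at t=1.3355
    x: enter (4,5) at t=1.3523
    y: enter (4,4) at t=2.3708
    y: enter (4,3) at t=3.4061
    y: enter (4,2) at t=4.4413
    x: enter (3,2) at t=5.2160
    y: enter (3,1) at t=5.4766
    y: enter (3,0) at t=6.5119 ← occupied
  → r_2 = 6.5119
beam 3: φ=90°, α=345°
  dir = (cos 345°, sin 345°) = (0.9659, -0.2588); from cell (5,7)
  next x-line at t=0.6729, next y-line at t=1.1205; Δt_x=1.0353, Δt_y=3.8637
    x: enter (6,7) at t=0.6729 ← occupied
  → r_3 = 0.6729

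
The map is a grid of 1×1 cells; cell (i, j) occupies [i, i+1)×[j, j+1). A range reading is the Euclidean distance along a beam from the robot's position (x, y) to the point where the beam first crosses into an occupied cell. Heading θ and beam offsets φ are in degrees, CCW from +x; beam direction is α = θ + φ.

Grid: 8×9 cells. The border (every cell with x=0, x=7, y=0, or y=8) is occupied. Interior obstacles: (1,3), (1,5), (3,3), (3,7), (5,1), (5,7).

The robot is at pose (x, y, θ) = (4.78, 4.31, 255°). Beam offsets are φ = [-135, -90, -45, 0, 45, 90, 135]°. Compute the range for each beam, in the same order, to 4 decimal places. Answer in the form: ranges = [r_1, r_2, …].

beam 1: φ=-135°, α=120°
  direction (-0.5000, 0.8660); cell (4,4); t to first gridline: x 1.5600, y 0.7967 (then +2.0000 / +1.1547)
    (4,5) via y @ 0.7967
    (3,5) via x @ 1.5600
    (3,6) via y @ 1.9514
    (3,7) via y @ 3.1061  # hit
  → r_1 = 3.1061
beam 2: φ=-90°, α=165°
  direction (-0.9659, 0.2588); cell (4,4); t to first gridline: x 0.8075, y 2.6660 (then +1.0353 / +3.8637)
    (3,4) via x @ 0.8075
    (2,4) via x @ 1.8428
    (2,5) via y @ 2.6660
    (1,5) via x @ 2.8781  # hit
  → r_2 = 2.8781
beam 3: φ=-45°, α=210°
  direction (-0.8660, -0.5000); cell (4,4); t to first gridline: x 0.9007, y 0.6200 (then +1.1547 / +2.0000)
    (4,3) via y @ 0.6200
    (3,3) via x @ 0.9007  # hit
  → r_3 = 0.9007
beam 4: φ=0°, α=255°
  direction (-0.2588, -0.9659); cell (4,4); t to first gridline: x 3.0137, y 0.3209 (then +3.8637 / +1.0353)
    (4,3) via y @ 0.3209
    (4,2) via y @ 1.3562
    (4,1) via y @ 2.3915
    (3,1) via x @ 3.0137
    (3,0) via y @ 3.4268  # hit
  → r_4 = 3.4268
beam 5: φ=45°, α=300°
  direction (0.5000, -0.8660); cell (4,4); t to first gridline: x 0.4400, y 0.3580 (then +2.0000 / +1.1547)
    (4,3) via y @ 0.3580
    (5,3) via x @ 0.4400
    (5,2) via y @ 1.5127
    (6,2) via x @ 2.4400
    (6,1) via y @ 2.6674
    (6,0) via y @ 3.8221  # hit
  → r_5 = 3.8221
beam 6: φ=90°, α=345°
  direction (0.9659, -0.2588); cell (4,4); t to first gridline: x 0.2278, y 1.1977 (then +1.0353 / +3.8637)
    (5,4) via x @ 0.2278
    (5,3) via y @ 1.1977
    (6,3) via x @ 1.2630
    (7,3) via x @ 2.2983  # hit
  → r_6 = 2.2983
beam 7: φ=135°, α=30°
  direction (0.8660, 0.5000); cell (4,4); t to first gridline: x 0.2540, y 1.3800 (then +1.1547 / +2.0000)
    (5,4) via x @ 0.2540
    (5,5) via y @ 1.3800
    (6,5) via x @ 1.4087
    (7,5) via x @ 2.5634  # hit
  → r_7 = 2.5634

ranges = [3.1061, 2.8781, 0.9007, 3.4268, 3.8221, 2.2983, 2.5634]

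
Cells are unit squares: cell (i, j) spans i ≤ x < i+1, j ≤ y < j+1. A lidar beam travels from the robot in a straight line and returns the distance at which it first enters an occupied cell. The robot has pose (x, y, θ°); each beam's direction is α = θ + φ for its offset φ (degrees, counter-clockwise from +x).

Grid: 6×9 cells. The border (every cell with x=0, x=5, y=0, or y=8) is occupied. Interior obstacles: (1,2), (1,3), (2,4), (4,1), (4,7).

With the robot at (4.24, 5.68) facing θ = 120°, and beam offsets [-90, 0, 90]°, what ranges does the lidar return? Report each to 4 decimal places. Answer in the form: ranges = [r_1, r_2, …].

beam 1: φ=-90°, α=30°
  cosα=0.8660 sinα=0.5000 | (4,5) | tMaxX 0.8776 tMaxY 0.6400 | tΔX 1.1547 tΔY 2.0000
    t=0.6400 [y] (4,6)
    t=0.8776 [x] (5,6) — stop
  → r_1 = 0.8776
beam 2: φ=0°, α=120°
  cosα=-0.5000 sinα=0.8660 | (4,5) | tMaxX 0.4800 tMaxY 0.3695 | tΔX 2.0000 tΔY 1.1547
    t=0.3695 [y] (4,6)
    t=0.4800 [x] (3,6)
    t=1.5242 [y] (3,7)
    t=2.4800 [x] (2,7)
    t=2.6789 [y] (2,8) — stop
  → r_2 = 2.6789
beam 3: φ=90°, α=210°
  cosα=-0.8660 sinα=-0.5000 | (4,5) | tMaxX 0.2771 tMaxY 1.3600 | tΔX 1.1547 tΔY 2.0000
    t=0.2771 [x] (3,5)
    t=1.3600 [y] (3,4)
    t=1.4318 [x] (2,4) — stop
  → r_3 = 1.4318

ranges = [0.8776, 2.6789, 1.4318]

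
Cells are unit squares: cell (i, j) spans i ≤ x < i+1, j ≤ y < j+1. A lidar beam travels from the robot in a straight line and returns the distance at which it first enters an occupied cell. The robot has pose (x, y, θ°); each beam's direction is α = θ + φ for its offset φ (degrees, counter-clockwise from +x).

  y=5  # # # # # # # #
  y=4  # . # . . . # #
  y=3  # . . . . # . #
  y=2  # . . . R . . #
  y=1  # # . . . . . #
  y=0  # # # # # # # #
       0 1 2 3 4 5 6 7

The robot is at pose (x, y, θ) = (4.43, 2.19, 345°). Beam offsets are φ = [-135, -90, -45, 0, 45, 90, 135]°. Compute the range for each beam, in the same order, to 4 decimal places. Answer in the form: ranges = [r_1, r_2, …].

ranges = [2.3800, 1.2320, 1.3741, 2.6607, 1.6200, 2.9091, 2.8600]

beam 1: φ=-135°, α=210°
  dir = (cos 210°, sin 210°) = (-0.8660, -0.5000); from cell (4,2)
  next x-line at t=0.4965, next y-line at t=0.3800; Δt_x=1.1547, Δt_y=2.0000
    y: enter (4,1) at t=0.3800
    x: enter (3,1) at t=0.4965
    x: enter (2,1) at t=1.6512
    y: enter (2,0) at t=2.3800 ← occupied
  → r_1 = 2.3800
beam 2: φ=-90°, α=255°
  dir = (cos 255°, sin 255°) = (-0.2588, -0.9659); from cell (4,2)
  next x-line at t=1.6614, next y-line at t=0.1967; Δt_x=3.8637, Δt_y=1.0353
    y: enter (4,1) at t=0.1967
    y: enter (4,0) at t=1.2320 ← occupied
  → r_2 = 1.2320
beam 3: φ=-45°, α=300°
  dir = (cos 300°, sin 300°) = (0.5000, -0.8660); from cell (4,2)
  next x-line at t=1.1400, next y-line at t=0.2194; Δt_x=2.0000, Δt_y=1.1547
    y: enter (4,1) at t=0.2194
    x: enter (5,1) at t=1.1400
    y: enter (5,0) at t=1.3741 ← occupied
  → r_3 = 1.3741
beam 4: φ=0°, α=345°
  dir = (cos 345°, sin 345°) = (0.9659, -0.2588); from cell (4,2)
  next x-line at t=0.5901, next y-line at t=0.7341; Δt_x=1.0353, Δt_y=3.8637
    x: enter (5,2) at t=0.5901
    y: enter (5,1) at t=0.7341
    x: enter (6,1) at t=1.6254
    x: enter (7,1) at t=2.6607 ← occupied
  → r_4 = 2.6607
beam 5: φ=45°, α=30°
  dir = (cos 30°, sin 30°) = (0.8660, 0.5000); from cell (4,2)
  next x-line at t=0.6582, next y-line at t=1.6200; Δt_x=1.1547, Δt_y=2.0000
    x: enter (5,2) at t=0.6582
    y: enter (5,3) at t=1.6200 ← occupied
  → r_5 = 1.6200
beam 6: φ=90°, α=75°
  dir = (cos 75°, sin 75°) = (0.2588, 0.9659); from cell (4,2)
  next x-line at t=2.2023, next y-line at t=0.8386; Δt_x=3.8637, Δt_y=1.0353
    y: enter (4,3) at t=0.8386
    y: enter (4,4) at t=1.8738
    x: enter (5,4) at t=2.2023
    y: enter (5,5) at t=2.9091 ← occupied
  → r_6 = 2.9091
beam 7: φ=135°, α=120°
  dir = (cos 120°, sin 120°) = (-0.5000, 0.8660); from cell (4,2)
  next x-line at t=0.8600, next y-line at t=0.9353; Δt_x=2.0000, Δt_y=1.1547
    x: enter (3,2) at t=0.8600
    y: enter (3,3) at t=0.9353
    y: enter (3,4) at t=2.0900
    x: enter (2,4) at t=2.8600 ← occupied
  → r_7 = 2.8600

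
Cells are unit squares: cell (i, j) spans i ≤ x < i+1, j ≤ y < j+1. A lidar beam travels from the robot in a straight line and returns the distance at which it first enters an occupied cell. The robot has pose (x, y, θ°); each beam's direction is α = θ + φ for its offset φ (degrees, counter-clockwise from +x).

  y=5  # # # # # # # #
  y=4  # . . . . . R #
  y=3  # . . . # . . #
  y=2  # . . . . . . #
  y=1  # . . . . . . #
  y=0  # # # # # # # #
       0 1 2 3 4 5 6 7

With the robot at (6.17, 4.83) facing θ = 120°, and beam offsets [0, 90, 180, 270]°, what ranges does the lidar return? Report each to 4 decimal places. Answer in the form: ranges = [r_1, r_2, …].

beam 1: φ=0°, α=120°
  direction (-0.5000, 0.8660); cell (6,4); t to first gridline: x 0.3400, y 0.1963 (then +2.0000 / +1.1547)
    (6,5) via y @ 0.1963  # hit
  → r_1 = 0.1963
beam 2: φ=90°, α=210°
  direction (-0.8660, -0.5000); cell (6,4); t to first gridline: x 0.1963, y 1.6600 (then +1.1547 / +2.0000)
    (5,4) via x @ 0.1963
    (4,4) via x @ 1.3510
    (4,3) via y @ 1.6600  # hit
  → r_2 = 1.6600
beam 3: φ=180°, α=300°
  direction (0.5000, -0.8660); cell (6,4); t to first gridline: x 1.6600, y 0.9584 (then +2.0000 / +1.1547)
    (6,3) via y @ 0.9584
    (7,3) via x @ 1.6600  # hit
  → r_3 = 1.6600
beam 4: φ=270°, α=30°
  direction (0.8660, 0.5000); cell (6,4); t to first gridline: x 0.9584, y 0.3400 (then +1.1547 / +2.0000)
    (6,5) via y @ 0.3400  # hit
  → r_4 = 0.3400

ranges = [0.1963, 1.6600, 1.6600, 0.3400]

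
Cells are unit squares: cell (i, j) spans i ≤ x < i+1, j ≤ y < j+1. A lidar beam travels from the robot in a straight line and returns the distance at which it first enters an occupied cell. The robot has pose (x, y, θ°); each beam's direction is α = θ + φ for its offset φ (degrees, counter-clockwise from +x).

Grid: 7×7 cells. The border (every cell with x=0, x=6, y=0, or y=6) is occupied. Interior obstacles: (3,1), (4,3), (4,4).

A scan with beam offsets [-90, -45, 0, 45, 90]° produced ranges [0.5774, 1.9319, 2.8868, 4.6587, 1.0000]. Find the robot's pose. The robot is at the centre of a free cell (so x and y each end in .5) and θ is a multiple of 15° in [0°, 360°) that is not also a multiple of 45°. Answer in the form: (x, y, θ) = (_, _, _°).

(x, y, θ) = (3.5, 5.5, 210°)

The pose lattice has 22·16 = 352 candidates. Test each by forward raycasting.
  (5.5, 2.5, 120°): beam 3 = 1.0000 ≠ 2.8868 ✗
  (4.5, 2.5, 60°): beam 1 = 1.7321 ≠ 0.5774 ✗
  (2.5, 2.5, 60°): beam 1 = 1.0000 ≠ 0.5774 ✗
  …
  (3.5, 5.5, 210°): r_1=0.5774, r_2=1.9319, r_3=2.8868, r_4=4.6587, r_5=1.0000 — all match ✓
Only this pose fits every beam.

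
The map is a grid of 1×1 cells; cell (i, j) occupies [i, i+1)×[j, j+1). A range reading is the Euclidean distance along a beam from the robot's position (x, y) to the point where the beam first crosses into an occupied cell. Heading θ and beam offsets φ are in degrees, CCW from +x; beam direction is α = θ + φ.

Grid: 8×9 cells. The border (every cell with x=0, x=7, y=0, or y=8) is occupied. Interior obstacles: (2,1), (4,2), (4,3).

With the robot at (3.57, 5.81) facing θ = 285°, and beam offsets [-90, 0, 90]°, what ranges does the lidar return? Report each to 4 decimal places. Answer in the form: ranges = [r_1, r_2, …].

ranges = [2.6607, 1.8738, 3.5510]

beam 1: φ=-90°, α=195°
  direction (-0.9659, -0.2588); cell (3,5); t to first gridline: x 0.5901, y 3.1296 (then +1.0353 / +3.8637)
    (2,5) via x @ 0.5901
    (1,5) via x @ 1.6254
    (0,5) via x @ 2.6607  # hit
  → r_1 = 2.6607
beam 2: φ=0°, α=285°
  direction (0.2588, -0.9659); cell (3,5); t to first gridline: x 1.6614, y 0.8386 (then +3.8637 / +1.0353)
    (3,4) via y @ 0.8386
    (4,4) via x @ 1.6614
    (4,3) via y @ 1.8738  # hit
  → r_2 = 1.8738
beam 3: φ=90°, α=15°
  direction (0.9659, 0.2588); cell (3,5); t to first gridline: x 0.4452, y 0.7341 (then +1.0353 / +3.8637)
    (4,5) via x @ 0.4452
    (4,6) via y @ 0.7341
    (5,6) via x @ 1.4804
    (6,6) via x @ 2.5157
    (7,6) via x @ 3.5510  # hit
  → r_3 = 3.5510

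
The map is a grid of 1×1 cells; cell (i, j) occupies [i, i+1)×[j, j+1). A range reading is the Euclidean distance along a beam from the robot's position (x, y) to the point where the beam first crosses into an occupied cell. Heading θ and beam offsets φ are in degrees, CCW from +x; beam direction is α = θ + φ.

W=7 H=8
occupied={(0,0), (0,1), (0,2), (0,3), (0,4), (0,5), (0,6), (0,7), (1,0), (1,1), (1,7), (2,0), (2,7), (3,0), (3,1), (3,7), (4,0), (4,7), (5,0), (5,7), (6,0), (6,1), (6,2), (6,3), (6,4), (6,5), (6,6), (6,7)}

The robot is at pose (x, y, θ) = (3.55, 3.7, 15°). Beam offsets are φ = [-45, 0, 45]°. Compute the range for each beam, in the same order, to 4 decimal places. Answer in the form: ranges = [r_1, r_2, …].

beam 1: φ=-45°, α=330°
  cosα=0.8660 sinα=-0.5000 | (3,3) | tMaxX 0.5196 tMaxY 1.4000 | tΔX 1.1547 tΔY 2.0000
    t=0.5196 [x] (4,3)
    t=1.4000 [y] (4,2)
    t=1.6743 [x] (5,2)
    t=2.8290 [x] (6,2) — stop
  → r_1 = 2.8290
beam 2: φ=0°, α=15°
  cosα=0.9659 sinα=0.2588 | (3,3) | tMaxX 0.4659 tMaxY 1.1591 | tΔX 1.0353 tΔY 3.8637
    t=0.4659 [x] (4,3)
    t=1.1591 [y] (4,4)
    t=1.5012 [x] (5,4)
    t=2.5364 [x] (6,4) — stop
  → r_2 = 2.5364
beam 3: φ=45°, α=60°
  cosα=0.5000 sinα=0.8660 | (3,3) | tMaxX 0.9000 tMaxY 0.3464 | tΔX 2.0000 tΔY 1.1547
    t=0.3464 [y] (3,4)
    t=0.9000 [x] (4,4)
    t=1.5011 [y] (4,5)
    t=2.6558 [y] (4,6)
    t=2.9000 [x] (5,6)
    t=3.8105 [y] (5,7) — stop
  → r_3 = 3.8105

ranges = [2.8290, 2.5364, 3.8105]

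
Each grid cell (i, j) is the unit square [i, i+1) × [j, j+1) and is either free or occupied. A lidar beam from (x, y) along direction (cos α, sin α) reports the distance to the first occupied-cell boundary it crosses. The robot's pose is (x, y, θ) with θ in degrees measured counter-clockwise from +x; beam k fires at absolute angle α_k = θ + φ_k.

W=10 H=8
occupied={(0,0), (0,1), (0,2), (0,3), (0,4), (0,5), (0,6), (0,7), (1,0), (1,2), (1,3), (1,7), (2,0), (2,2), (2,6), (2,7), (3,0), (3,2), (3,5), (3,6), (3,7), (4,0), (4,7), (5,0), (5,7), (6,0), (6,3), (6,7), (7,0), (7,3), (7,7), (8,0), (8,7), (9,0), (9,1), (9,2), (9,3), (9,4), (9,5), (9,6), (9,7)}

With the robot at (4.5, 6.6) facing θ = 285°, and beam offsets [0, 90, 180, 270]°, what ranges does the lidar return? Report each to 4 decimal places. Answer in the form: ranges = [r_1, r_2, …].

ranges = [5.7975, 1.5455, 0.4141, 0.5176]

beam 1: φ=0°, α=285°
  d=(0.2588,-0.9659)  start (4,6)  tX=1.9319 tY=0.6212  stride 1/|dx|=3.8637 1/|dy|=1.0353
    cross y-line → (4,5), t=0.6212
    cross y-line → (4,4), t=1.6564
    cross x-line → (5,4), t=1.9319
    cross y-line → (5,3), t=2.6917
    cross y-line → (5,2), t=3.7270
    cross y-line → (5,1), t=4.7623
    cross x-line → (6,1), t=5.7956
    cross y-line → (6,0), t=5.7975 (wall)
  → r_1 = 5.7975
beam 2: φ=90°, α=15°
  d=(0.9659,0.2588)  start (4,6)  tX=0.5176 tY=1.5455  stride 1/|dx|=1.0353 1/|dy|=3.8637
    cross x-line → (5,6), t=0.5176
    cross y-line → (5,7), t=1.5455 (wall)
  → r_2 = 1.5455
beam 3: φ=180°, α=105°
  d=(-0.2588,0.9659)  start (4,6)  tX=1.9319 tY=0.4141  stride 1/|dx|=3.8637 1/|dy|=1.0353
    cross y-line → (4,7), t=0.4141 (wall)
  → r_3 = 0.4141
beam 4: φ=270°, α=195°
  d=(-0.9659,-0.2588)  start (4,6)  tX=0.5176 tY=2.3182  stride 1/|dx|=1.0353 1/|dy|=3.8637
    cross x-line → (3,6), t=0.5176 (wall)
  → r_4 = 0.5176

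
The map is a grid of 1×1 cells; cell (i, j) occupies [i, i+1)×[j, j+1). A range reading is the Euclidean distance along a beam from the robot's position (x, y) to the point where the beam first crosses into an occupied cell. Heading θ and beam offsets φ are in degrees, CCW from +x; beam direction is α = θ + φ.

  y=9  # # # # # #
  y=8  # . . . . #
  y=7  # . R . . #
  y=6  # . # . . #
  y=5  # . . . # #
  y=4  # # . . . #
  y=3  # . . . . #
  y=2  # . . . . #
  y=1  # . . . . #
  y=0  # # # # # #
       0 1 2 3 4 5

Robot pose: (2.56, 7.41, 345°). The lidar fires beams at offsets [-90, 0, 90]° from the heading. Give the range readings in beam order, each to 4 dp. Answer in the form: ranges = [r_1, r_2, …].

ranges = [0.4245, 2.5261, 1.6461]

beam 1: φ=-90°, α=255°
  cosα=-0.2588 sinα=-0.9659 | (2,7) | tMaxX 2.1637 tMaxY 0.4245 | tΔX 3.8637 tΔY 1.0353
    t=0.4245 [y] (2,6) — stop
  → r_1 = 0.4245
beam 2: φ=0°, α=345°
  cosα=0.9659 sinα=-0.2588 | (2,7) | tMaxX 0.4555 tMaxY 1.5841 | tΔX 1.0353 tΔY 3.8637
    t=0.4555 [x] (3,7)
    t=1.4908 [x] (4,7)
    t=1.5841 [y] (4,6)
    t=2.5261 [x] (5,6) — stop
  → r_2 = 2.5261
beam 3: φ=90°, α=75°
  cosα=0.2588 sinα=0.9659 | (2,7) | tMaxX 1.7000 tMaxY 0.6108 | tΔX 3.8637 tΔY 1.0353
    t=0.6108 [y] (2,8)
    t=1.6461 [y] (2,9) — stop
  → r_3 = 1.6461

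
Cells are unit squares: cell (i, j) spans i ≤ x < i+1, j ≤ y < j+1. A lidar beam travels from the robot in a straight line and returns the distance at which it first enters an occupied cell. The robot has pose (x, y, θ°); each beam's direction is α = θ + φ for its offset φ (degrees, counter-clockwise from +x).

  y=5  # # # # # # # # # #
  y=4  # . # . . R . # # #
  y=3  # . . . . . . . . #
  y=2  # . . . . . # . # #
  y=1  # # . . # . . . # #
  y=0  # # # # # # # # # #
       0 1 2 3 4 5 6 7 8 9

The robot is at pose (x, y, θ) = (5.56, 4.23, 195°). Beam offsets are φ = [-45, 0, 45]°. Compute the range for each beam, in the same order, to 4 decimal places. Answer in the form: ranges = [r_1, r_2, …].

beam 1: φ=-45°, α=150°
  direction (-0.8660, 0.5000); cell (5,4); t to first gridline: x 0.6466, y 1.5400 (then +1.1547 / +2.0000)
    (4,4) via x @ 0.6466
    (4,5) via y @ 1.5400  # hit
  → r_1 = 1.5400
beam 2: φ=0°, α=195°
  direction (-0.9659, -0.2588); cell (5,4); t to first gridline: x 0.5798, y 0.8887 (then +1.0353 / +3.8637)
    (4,4) via x @ 0.5798
    (4,3) via y @ 0.8887
    (3,3) via x @ 1.6150
    (2,3) via x @ 2.6503
    (1,3) via x @ 3.6856
    (0,3) via x @ 4.7209  # hit
  → r_2 = 4.7209
beam 3: φ=45°, α=240°
  direction (-0.5000, -0.8660); cell (5,4); t to first gridline: x 1.1200, y 0.2656 (then +2.0000 / +1.1547)
    (5,3) via y @ 0.2656
    (4,3) via x @ 1.1200
    (4,2) via y @ 1.4203
    (4,1) via y @ 2.5750  # hit
  → r_3 = 2.5750

ranges = [1.5400, 4.7209, 2.5750]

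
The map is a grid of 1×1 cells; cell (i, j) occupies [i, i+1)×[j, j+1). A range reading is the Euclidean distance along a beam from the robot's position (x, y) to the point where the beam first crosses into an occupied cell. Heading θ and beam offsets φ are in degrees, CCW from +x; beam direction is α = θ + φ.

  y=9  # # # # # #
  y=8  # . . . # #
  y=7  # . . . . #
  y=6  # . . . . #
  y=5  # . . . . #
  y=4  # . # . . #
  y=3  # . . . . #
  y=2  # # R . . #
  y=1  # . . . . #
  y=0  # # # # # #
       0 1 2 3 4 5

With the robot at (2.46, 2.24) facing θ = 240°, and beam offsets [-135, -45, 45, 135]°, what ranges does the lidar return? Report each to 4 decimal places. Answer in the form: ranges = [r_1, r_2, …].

beam 1: φ=-135°, α=105°
  d=(-0.2588,0.9659)  start (2,2)  tX=1.7773 tY=0.7868  stride 1/|dx|=3.8637 1/|dy|=1.0353
    cross y-line → (2,3), t=0.7868
    cross x-line → (1,3), t=1.7773
    cross y-line → (1,4), t=1.8221
    cross y-line → (1,5), t=2.8574
    cross y-line → (1,6), t=3.8926
    cross y-line → (1,7), t=4.9279
    cross x-line → (0,7), t=5.6410 (wall)
  → r_1 = 5.6410
beam 2: φ=-45°, α=195°
  d=(-0.9659,-0.2588)  start (2,2)  tX=0.4762 tY=0.9273  stride 1/|dx|=1.0353 1/|dy|=3.8637
    cross x-line → (1,2), t=0.4762 (wall)
  → r_2 = 0.4762
beam 3: φ=45°, α=285°
  d=(0.2588,-0.9659)  start (2,2)  tX=2.0864 tY=0.2485  stride 1/|dx|=3.8637 1/|dy|=1.0353
    cross y-line → (2,1), t=0.2485
    cross y-line → (2,0), t=1.2837 (wall)
  → r_3 = 1.2837
beam 4: φ=135°, α=15°
  d=(0.9659,0.2588)  start (2,2)  tX=0.5590 tY=2.9364  stride 1/|dx|=1.0353 1/|dy|=3.8637
    cross x-line → (3,2), t=0.5590
    cross x-line → (4,2), t=1.5943
    cross x-line → (5,2), t=2.6296 (wall)
  → r_4 = 2.6296

ranges = [5.6410, 0.4762, 1.2837, 2.6296]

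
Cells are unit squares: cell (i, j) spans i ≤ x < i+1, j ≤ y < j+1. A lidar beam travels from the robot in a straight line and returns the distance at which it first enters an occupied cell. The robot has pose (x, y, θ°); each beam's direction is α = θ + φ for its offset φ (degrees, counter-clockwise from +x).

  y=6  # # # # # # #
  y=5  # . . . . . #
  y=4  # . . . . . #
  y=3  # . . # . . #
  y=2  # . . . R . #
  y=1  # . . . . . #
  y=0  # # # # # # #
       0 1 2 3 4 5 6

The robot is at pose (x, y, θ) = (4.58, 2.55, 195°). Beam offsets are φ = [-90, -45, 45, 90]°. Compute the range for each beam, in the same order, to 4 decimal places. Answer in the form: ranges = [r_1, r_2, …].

beam 1: φ=-90°, α=105°
  d=(-0.2588,0.9659)  start (4,2)  tX=2.2409 tY=0.4659  stride 1/|dx|=3.8637 1/|dy|=1.0353
    cross y-line → (4,3), t=0.4659
    cross y-line → (4,4), t=1.5012
    cross x-line → (3,4), t=2.2409
    cross y-line → (3,5), t=2.5364
    cross y-line → (3,6), t=3.5717 (wall)
  → r_1 = 3.5717
beam 2: φ=-45°, α=150°
  d=(-0.8660,0.5000)  start (4,2)  tX=0.6697 tY=0.9000  stride 1/|dx|=1.1547 1/|dy|=2.0000
    cross x-line → (3,2), t=0.6697
    cross y-line → (3,3), t=0.9000 (wall)
  → r_2 = 0.9000
beam 3: φ=45°, α=240°
  d=(-0.5000,-0.8660)  start (4,2)  tX=1.1600 tY=0.6351  stride 1/|dx|=2.0000 1/|dy|=1.1547
    cross y-line → (4,1), t=0.6351
    cross x-line → (3,1), t=1.1600
    cross y-line → (3,0), t=1.7898 (wall)
  → r_3 = 1.7898
beam 4: φ=90°, α=285°
  d=(0.2588,-0.9659)  start (4,2)  tX=1.6228 tY=0.5694  stride 1/|dx|=3.8637 1/|dy|=1.0353
    cross y-line → (4,1), t=0.5694
    cross y-line → (4,0), t=1.6047 (wall)
  → r_4 = 1.6047

ranges = [3.5717, 0.9000, 1.7898, 1.6047]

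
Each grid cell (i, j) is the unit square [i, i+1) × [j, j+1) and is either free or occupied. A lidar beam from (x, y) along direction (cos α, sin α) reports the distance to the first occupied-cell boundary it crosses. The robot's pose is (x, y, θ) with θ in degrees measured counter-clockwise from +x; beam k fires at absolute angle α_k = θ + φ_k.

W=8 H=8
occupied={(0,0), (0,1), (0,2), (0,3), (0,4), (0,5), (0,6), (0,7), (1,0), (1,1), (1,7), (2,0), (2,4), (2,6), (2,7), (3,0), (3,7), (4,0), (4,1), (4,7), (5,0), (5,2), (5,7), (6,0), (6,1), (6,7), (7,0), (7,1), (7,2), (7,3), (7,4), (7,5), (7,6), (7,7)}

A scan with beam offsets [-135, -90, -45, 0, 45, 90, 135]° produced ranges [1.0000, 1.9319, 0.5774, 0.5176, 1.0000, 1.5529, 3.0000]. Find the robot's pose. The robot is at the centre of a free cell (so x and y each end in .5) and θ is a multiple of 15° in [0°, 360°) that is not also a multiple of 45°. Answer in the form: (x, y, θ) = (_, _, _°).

The pose lattice has 30·16 = 480 candidates. Test each by forward raycasting.
  (3.5, 5.5, 150°): beam 1 = 3.6235 ≠ 1.0000 ✗
  (5.5, 3.5, 15°): beam 1 = 0.5774 ≠ 1.0000 ✗
  (5.5, 1.5, 210°): beam 1 = 0.5176 ≠ 1.0000 ✗
  (4.5, 6.5, 165°): beam 2 = 0.5176 ≠ 1.9319 ✗
  …
  (1.5, 3.5, 195°): r_1=1.0000, r_2=1.9319, r_3=0.5774, r_4=0.5176, r_5=1.0000, r_6=1.5529, r_7=3.0000 — all match ✓
Only this pose fits every beam.

(x, y, θ) = (1.5, 3.5, 195°)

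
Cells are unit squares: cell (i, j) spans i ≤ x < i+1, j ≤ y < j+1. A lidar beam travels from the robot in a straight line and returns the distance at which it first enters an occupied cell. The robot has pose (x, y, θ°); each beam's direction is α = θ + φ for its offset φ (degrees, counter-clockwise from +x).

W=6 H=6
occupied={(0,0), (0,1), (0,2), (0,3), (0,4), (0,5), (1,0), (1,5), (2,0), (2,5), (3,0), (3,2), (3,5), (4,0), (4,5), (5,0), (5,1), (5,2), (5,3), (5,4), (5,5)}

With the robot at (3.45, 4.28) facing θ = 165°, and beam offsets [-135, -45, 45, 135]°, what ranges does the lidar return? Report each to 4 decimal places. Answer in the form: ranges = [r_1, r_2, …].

ranges = [1.4400, 0.8314, 2.8290, 3.1000]

beam 1: φ=-135°, α=30°
  cosα=0.8660 sinα=0.5000 | (3,4) | tMaxX 0.6351 tMaxY 1.4400 | tΔX 1.1547 tΔY 2.0000
    t=0.6351 [x] (4,4)
    t=1.4400 [y] (4,5) — stop
  → r_1 = 1.4400
beam 2: φ=-45°, α=120°
  cosα=-0.5000 sinα=0.8660 | (3,4) | tMaxX 0.9000 tMaxY 0.8314 | tΔX 2.0000 tΔY 1.1547
    t=0.8314 [y] (3,5) — stop
  → r_2 = 0.8314
beam 3: φ=45°, α=210°
  cosα=-0.8660 sinα=-0.5000 | (3,4) | tMaxX 0.5196 tMaxY 0.5600 | tΔX 1.1547 tΔY 2.0000
    t=0.5196 [x] (2,4)
    t=0.5600 [y] (2,3)
    t=1.6743 [x] (1,3)
    t=2.5600 [y] (1,2)
    t=2.8290 [x] (0,2) — stop
  → r_3 = 2.8290
beam 4: φ=135°, α=300°
  cosα=0.5000 sinα=-0.8660 | (3,4) | tMaxX 1.1000 tMaxY 0.3233 | tΔX 2.0000 tΔY 1.1547
    t=0.3233 [y] (3,3)
    t=1.1000 [x] (4,3)
    t=1.4780 [y] (4,2)
    t=2.6327 [y] (4,1)
    t=3.1000 [x] (5,1) — stop
  → r_4 = 3.1000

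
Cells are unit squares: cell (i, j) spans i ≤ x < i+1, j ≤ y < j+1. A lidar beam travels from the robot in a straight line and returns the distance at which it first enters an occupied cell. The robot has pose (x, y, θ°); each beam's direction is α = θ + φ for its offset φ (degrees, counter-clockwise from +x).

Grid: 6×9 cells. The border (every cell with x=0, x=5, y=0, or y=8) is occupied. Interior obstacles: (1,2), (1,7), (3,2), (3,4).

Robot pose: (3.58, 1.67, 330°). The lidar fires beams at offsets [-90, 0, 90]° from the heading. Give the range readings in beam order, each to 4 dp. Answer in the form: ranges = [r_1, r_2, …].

beam 1: φ=-90°, α=240°
  direction (-0.5000, -0.8660); cell (3,1); t to first gridline: x 1.1600, y 0.7736 (then +2.0000 / +1.1547)
    (3,0) via y @ 0.7736  # hit
  → r_1 = 0.7736
beam 2: φ=0°, α=330°
  direction (0.8660, -0.5000); cell (3,1); t to first gridline: x 0.4850, y 1.3400 (then +1.1547 / +2.0000)
    (4,1) via x @ 0.4850
    (4,0) via y @ 1.3400  # hit
  → r_2 = 1.3400
beam 3: φ=90°, α=60°
  direction (0.5000, 0.8660); cell (3,1); t to first gridline: x 0.8400, y 0.3811 (then +2.0000 / +1.1547)
    (3,2) via y @ 0.3811  # hit
  → r_3 = 0.3811

ranges = [0.7736, 1.3400, 0.3811]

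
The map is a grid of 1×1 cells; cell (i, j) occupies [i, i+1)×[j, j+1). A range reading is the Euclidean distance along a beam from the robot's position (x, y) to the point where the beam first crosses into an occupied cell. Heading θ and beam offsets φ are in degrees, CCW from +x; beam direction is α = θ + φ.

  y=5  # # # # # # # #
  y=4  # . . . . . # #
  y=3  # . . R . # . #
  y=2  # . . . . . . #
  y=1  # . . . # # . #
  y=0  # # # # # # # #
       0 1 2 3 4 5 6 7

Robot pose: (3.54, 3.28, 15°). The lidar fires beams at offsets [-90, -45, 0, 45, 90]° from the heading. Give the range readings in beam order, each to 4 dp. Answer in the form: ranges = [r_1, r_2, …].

beam 1: φ=-90°, α=285°
  cosα=0.2588 sinα=-0.9659 | (3,3) | tMaxX 1.7773 tMaxY 0.2899 | tΔX 3.8637 tΔY 1.0353
    t=0.2899 [y] (3,2)
    t=1.3252 [y] (3,1)
    t=1.7773 [x] (4,1) — stop
  → r_1 = 1.7773
beam 2: φ=-45°, α=330°
  cosα=0.8660 sinα=-0.5000 | (3,3) | tMaxX 0.5312 tMaxY 0.5600 | tΔX 1.1547 tΔY 2.0000
    t=0.5312 [x] (4,3)
    t=0.5600 [y] (4,2)
    t=1.6859 [x] (5,2)
    t=2.5600 [y] (5,1) — stop
  → r_2 = 2.5600
beam 3: φ=0°, α=15°
  cosα=0.9659 sinα=0.2588 | (3,3) | tMaxX 0.4762 tMaxY 2.7819 | tΔX 1.0353 tΔY 3.8637
    t=0.4762 [x] (4,3)
    t=1.5115 [x] (5,3) — stop
  → r_3 = 1.5115
beam 4: φ=45°, α=60°
  cosα=0.5000 sinα=0.8660 | (3,3) | tMaxX 0.9200 tMaxY 0.8314 | tΔX 2.0000 tΔY 1.1547
    t=0.8314 [y] (3,4)
    t=0.9200 [x] (4,4)
    t=1.9861 [y] (4,5) — stop
  → r_4 = 1.9861
beam 5: φ=90°, α=105°
  cosα=-0.2588 sinα=0.9659 | (3,3) | tMaxX 2.0864 tMaxY 0.7454 | tΔX 3.8637 tΔY 1.0353
    t=0.7454 [y] (3,4)
    t=1.7807 [y] (3,5) — stop
  → r_5 = 1.7807

ranges = [1.7773, 2.5600, 1.5115, 1.9861, 1.7807]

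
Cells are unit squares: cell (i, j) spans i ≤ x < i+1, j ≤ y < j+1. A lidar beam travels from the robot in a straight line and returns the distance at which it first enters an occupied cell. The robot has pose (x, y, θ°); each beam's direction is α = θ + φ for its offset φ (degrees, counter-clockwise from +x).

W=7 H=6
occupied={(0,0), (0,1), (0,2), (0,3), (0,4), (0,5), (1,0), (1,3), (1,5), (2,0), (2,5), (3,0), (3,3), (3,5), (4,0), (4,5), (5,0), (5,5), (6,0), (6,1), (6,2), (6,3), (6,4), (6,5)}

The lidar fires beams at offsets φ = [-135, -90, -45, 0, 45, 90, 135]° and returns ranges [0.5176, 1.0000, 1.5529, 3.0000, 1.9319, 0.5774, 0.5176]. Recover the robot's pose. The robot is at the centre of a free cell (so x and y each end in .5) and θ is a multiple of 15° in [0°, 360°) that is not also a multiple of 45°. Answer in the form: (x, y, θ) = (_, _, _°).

Enumerate (i+0.5, j+0.5, θ) over the 18 free cells and 16 admissible headings. For each, cast all 7 beams and compare to the given ranges.
  (5.5, 1.5, 60°): beam 2 = 0.5774 ≠ 1.0000 ✗
  (4.5, 4.5, 195°): beam 1 = 0.5774 ≠ 0.5176 ✗
  (5.5, 3.5, 285°): beam 1 = 3.0000 ≠ 0.5176 ✗
  …
  (1.5, 2.5, 330°): r_1=0.5176, r_2=1.0000, r_3=1.5529, r_4=3.0000, r_5=1.9319, r_6=0.5774, r_7=0.5176 — all match ✓
No second candidate reproduces the full scan.

(x, y, θ) = (1.5, 2.5, 330°)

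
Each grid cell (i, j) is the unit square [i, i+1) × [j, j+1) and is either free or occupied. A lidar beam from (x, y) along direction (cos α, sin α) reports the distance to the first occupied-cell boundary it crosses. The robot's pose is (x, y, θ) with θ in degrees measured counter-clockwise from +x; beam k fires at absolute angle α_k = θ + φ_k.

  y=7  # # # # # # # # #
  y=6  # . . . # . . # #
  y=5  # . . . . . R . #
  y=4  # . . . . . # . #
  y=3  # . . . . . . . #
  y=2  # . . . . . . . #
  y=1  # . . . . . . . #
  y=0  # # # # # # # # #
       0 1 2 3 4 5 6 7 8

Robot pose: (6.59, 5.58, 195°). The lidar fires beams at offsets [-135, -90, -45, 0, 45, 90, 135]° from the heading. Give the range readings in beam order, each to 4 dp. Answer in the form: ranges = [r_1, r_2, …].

beam 1: φ=-135°, α=60°
  direction (0.5000, 0.8660); cell (6,5); t to first gridline: x 0.8200, y 0.4850 (then +2.0000 / +1.1547)
    (6,6) via y @ 0.4850
    (7,6) via x @ 0.8200  # hit
  → r_1 = 0.8200
beam 2: φ=-90°, α=105°
  direction (-0.2588, 0.9659); cell (6,5); t to first gridline: x 2.2796, y 0.4348 (then +3.8637 / +1.0353)
    (6,6) via y @ 0.4348
    (6,7) via y @ 1.4701  # hit
  → r_2 = 1.4701
beam 3: φ=-45°, α=150°
  direction (-0.8660, 0.5000); cell (6,5); t to first gridline: x 0.6813, y 0.8400 (then +1.1547 / +2.0000)
    (5,5) via x @ 0.6813
    (5,6) via y @ 0.8400
    (4,6) via x @ 1.8360  # hit
  → r_3 = 1.8360
beam 4: φ=0°, α=195°
  direction (-0.9659, -0.2588); cell (6,5); t to first gridline: x 0.6108, y 2.2409 (then +1.0353 / +3.8637)
    (5,5) via x @ 0.6108
    (4,5) via x @ 1.6461
    (4,4) via y @ 2.2409
    (3,4) via x @ 2.6814
    (2,4) via x @ 3.7166
    (1,4) via x @ 4.7519
    (0,4) via x @ 5.7872  # hit
  → r_4 = 5.7872
beam 5: φ=45°, α=240°
  direction (-0.5000, -0.8660); cell (6,5); t to first gridline: x 1.1800, y 0.6697 (then +2.0000 / +1.1547)
    (6,4) via y @ 0.6697  # hit
  → r_5 = 0.6697
beam 6: φ=90°, α=285°
  direction (0.2588, -0.9659); cell (6,5); t to first gridline: x 1.5841, y 0.6005 (then +3.8637 / +1.0353)
    (6,4) via y @ 0.6005  # hit
  → r_6 = 0.6005
beam 7: φ=135°, α=330°
  direction (0.8660, -0.5000); cell (6,5); t to first gridline: x 0.4734, y 1.1600 (then +1.1547 / +2.0000)
    (7,5) via x @ 0.4734
    (7,4) via y @ 1.1600
    (8,4) via x @ 1.6281  # hit
  → r_7 = 1.6281

ranges = [0.8200, 1.4701, 1.8360, 5.7872, 0.6697, 0.6005, 1.6281]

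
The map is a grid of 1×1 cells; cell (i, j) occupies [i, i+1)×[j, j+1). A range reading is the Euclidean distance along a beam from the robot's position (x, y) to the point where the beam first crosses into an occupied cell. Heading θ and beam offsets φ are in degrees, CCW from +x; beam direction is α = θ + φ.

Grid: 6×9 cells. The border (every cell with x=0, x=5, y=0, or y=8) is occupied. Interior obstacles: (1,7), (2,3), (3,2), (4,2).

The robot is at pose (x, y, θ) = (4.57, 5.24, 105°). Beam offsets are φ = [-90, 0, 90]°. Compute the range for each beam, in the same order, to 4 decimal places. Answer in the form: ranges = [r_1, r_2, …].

beam 1: φ=-90°, α=15°
  d=(0.9659,0.2588)  start (4,5)  tX=0.4452 tY=2.9364  stride 1/|dx|=1.0353 1/|dy|=3.8637
    cross x-line → (5,5), t=0.4452 (wall)
  → r_1 = 0.4452
beam 2: φ=0°, α=105°
  d=(-0.2588,0.9659)  start (4,5)  tX=2.2023 tY=0.7868  stride 1/|dx|=3.8637 1/|dy|=1.0353
    cross y-line → (4,6), t=0.7868
    cross y-line → (4,7), t=1.8221
    cross x-line → (3,7), t=2.2023
    cross y-line → (3,8), t=2.8574 (wall)
  → r_2 = 2.8574
beam 3: φ=90°, α=195°
  d=(-0.9659,-0.2588)  start (4,5)  tX=0.5901 tY=0.9273  stride 1/|dx|=1.0353 1/|dy|=3.8637
    cross x-line → (3,5), t=0.5901
    cross y-line → (3,4), t=0.9273
    cross x-line → (2,4), t=1.6254
    cross x-line → (1,4), t=2.6607
    cross x-line → (0,4), t=3.6959 (wall)
  → r_3 = 3.6959

ranges = [0.4452, 2.8574, 3.6959]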